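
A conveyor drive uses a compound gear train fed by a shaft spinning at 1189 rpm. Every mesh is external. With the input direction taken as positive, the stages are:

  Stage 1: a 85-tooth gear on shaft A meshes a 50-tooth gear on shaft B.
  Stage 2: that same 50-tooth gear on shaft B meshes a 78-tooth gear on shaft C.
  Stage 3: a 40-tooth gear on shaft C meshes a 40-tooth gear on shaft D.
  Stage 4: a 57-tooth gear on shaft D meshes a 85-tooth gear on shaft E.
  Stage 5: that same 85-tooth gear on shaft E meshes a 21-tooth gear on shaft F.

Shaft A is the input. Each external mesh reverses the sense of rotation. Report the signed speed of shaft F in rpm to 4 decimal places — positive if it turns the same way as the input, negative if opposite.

-3516.9139 rpm (opposite to input, |ω| = 3516.9139 rpm)

Stage 1 [85T→50T]: ω = 1189.0000×85/50 = 2021.3000 rpm, dir flips to −; running = −2021.3000
Stage 2 [50T→78T]: ω = 2021.3000×50/78 = 1295.7051 rpm, dir flips to +; running = +1295.7051
Stage 3 [40T→40T]: ω = 1295.7051×40/40 = 1295.7051 rpm, dir flips to −; running = −1295.7051
Stage 4 [57T→85T]: ω = 1295.7051×57/85 = 868.8846 rpm, dir flips to +; running = +868.8846
Stage 5 [85T→21T]: ω = 868.8846×85/21 = 3516.9139 rpm, dir flips to −; running = −3516.9139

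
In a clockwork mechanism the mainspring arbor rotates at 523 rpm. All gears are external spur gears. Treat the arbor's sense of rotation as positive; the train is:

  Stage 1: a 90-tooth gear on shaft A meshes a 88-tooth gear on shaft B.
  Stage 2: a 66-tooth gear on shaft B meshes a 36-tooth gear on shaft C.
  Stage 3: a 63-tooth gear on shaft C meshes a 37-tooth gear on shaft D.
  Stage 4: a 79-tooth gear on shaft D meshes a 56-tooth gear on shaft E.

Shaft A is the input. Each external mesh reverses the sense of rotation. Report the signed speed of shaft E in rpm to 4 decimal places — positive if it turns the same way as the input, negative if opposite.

Stage 1 [90T→88T]: ω = 523.0000×90/88 = 534.8864 rpm, dir flips to −; running = −534.8864
Stage 2 [66T→36T]: ω = 534.8864×66/36 = 980.6250 rpm, dir flips to +; running = +980.6250
Stage 3 [63T→37T]: ω = 980.6250×63/37 = 1669.7128 rpm, dir flips to −; running = −1669.7128
Stage 4 [79T→56T]: ω = 1669.7128×79/56 = 2355.4878 rpm, dir flips to +; running = +2355.4878

+2355.4878 rpm (same as input, |ω| = 2355.4878 rpm)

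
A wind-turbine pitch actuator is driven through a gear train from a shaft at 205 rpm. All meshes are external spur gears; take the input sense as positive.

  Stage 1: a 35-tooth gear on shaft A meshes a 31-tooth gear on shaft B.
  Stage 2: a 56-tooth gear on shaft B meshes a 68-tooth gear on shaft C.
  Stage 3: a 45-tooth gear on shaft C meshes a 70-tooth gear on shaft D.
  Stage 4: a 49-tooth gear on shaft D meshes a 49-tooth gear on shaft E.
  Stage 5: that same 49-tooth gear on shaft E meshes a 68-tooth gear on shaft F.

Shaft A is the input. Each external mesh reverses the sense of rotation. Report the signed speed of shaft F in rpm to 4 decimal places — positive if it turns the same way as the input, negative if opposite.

-88.2960 rpm (opposite to input, |ω| = 88.2960 rpm)

Stage 1 [35T→31T]: ω = 205.0000×35/31 = 231.4516 rpm, dir flips to −; running = −231.4516
Stage 2 [56T→68T]: ω = 231.4516×56/68 = 190.6072 rpm, dir flips to +; running = +190.6072
Stage 3 [45T→70T]: ω = 190.6072×45/70 = 122.5332 rpm, dir flips to −; running = −122.5332
Stage 4 [49T→49T]: ω = 122.5332×49/49 = 122.5332 rpm, dir flips to +; running = +122.5332
Stage 5 [49T→68T]: ω = 122.5332×49/68 = 88.2960 rpm, dir flips to −; running = −88.2960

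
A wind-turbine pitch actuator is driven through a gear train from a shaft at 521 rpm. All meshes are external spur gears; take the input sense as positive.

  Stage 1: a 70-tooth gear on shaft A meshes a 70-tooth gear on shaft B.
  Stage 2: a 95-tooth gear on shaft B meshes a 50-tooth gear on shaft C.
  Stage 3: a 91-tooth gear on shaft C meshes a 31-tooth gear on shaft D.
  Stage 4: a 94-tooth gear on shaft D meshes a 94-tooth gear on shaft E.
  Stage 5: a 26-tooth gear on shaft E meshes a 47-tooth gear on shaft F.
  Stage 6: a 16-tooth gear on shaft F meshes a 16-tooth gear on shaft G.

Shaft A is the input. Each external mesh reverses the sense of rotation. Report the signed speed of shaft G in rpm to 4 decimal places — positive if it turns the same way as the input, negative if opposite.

Stage 1 [70T→70T]: ω = 521.0000×70/70 = 521.0000 rpm, dir flips to −; running = −521.0000
Stage 2 [95T→50T]: ω = 521.0000×95/50 = 989.9000 rpm, dir flips to +; running = +989.9000
Stage 3 [91T→31T]: ω = 989.9000×91/31 = 2905.8355 rpm, dir flips to −; running = −2905.8355
Stage 4 [94T→94T]: ω = 2905.8355×94/94 = 2905.8355 rpm, dir flips to +; running = +2905.8355
Stage 5 [26T→47T]: ω = 2905.8355×26/47 = 1607.4835 rpm, dir flips to −; running = −1607.4835
Stage 6 [16T→16T]: ω = 1607.4835×16/16 = 1607.4835 rpm, dir flips to +; running = +1607.4835

+1607.4835 rpm (same as input, |ω| = 1607.4835 rpm)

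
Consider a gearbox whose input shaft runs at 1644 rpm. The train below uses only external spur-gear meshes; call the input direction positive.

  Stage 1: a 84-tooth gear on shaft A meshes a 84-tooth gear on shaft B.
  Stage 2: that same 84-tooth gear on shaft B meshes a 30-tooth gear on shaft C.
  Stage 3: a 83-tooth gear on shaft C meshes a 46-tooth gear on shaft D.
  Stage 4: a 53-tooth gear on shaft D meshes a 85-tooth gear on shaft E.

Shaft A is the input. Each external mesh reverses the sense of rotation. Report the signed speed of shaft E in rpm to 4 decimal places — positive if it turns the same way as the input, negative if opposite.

+5178.8943 rpm (same as input, |ω| = 5178.8943 rpm)

Stage 1 [84T→84T]: ω = 1644.0000×84/84 = 1644.0000 rpm, dir flips to −; running = −1644.0000
Stage 2 [84T→30T]: ω = 1644.0000×84/30 = 4603.2000 rpm, dir flips to +; running = +4603.2000
Stage 3 [83T→46T]: ω = 4603.2000×83/46 = 8305.7739 rpm, dir flips to −; running = −8305.7739
Stage 4 [53T→85T]: ω = 8305.7739×53/85 = 5178.8943 rpm, dir flips to +; running = +5178.8943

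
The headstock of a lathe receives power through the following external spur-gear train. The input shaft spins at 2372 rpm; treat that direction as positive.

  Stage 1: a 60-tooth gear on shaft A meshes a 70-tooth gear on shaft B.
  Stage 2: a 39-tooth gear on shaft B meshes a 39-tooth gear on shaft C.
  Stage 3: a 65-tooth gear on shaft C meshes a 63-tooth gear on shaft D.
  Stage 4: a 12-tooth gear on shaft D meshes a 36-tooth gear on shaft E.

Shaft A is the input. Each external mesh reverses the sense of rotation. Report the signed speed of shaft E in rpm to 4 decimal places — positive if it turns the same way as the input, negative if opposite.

+699.2290 rpm (same as input, |ω| = 699.2290 rpm)

Stage 1 [60T→70T]: ω = 2372.0000×60/70 = 2033.1429 rpm, dir flips to −; running = −2033.1429
Stage 2 [39T→39T]: ω = 2033.1429×39/39 = 2033.1429 rpm, dir flips to +; running = +2033.1429
Stage 3 [65T→63T]: ω = 2033.1429×65/63 = 2097.6871 rpm, dir flips to −; running = −2097.6871
Stage 4 [12T→36T]: ω = 2097.6871×12/36 = 699.2290 rpm, dir flips to +; running = +699.2290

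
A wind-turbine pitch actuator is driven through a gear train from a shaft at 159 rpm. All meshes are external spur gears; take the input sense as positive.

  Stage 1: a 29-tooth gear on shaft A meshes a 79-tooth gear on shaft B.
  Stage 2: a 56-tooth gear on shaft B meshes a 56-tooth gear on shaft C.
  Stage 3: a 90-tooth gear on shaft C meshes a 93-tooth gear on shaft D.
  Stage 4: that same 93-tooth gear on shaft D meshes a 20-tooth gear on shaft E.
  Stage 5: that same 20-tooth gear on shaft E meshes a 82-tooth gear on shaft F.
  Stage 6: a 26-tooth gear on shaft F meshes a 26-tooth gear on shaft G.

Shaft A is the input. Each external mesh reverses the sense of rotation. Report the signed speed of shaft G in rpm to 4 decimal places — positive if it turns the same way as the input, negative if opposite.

+64.0614 rpm (same as input, |ω| = 64.0614 rpm)

Stage 1 [29T→79T]: ω = 159.0000×29/79 = 58.3671 rpm, dir flips to −; running = −58.3671
Stage 2 [56T→56T]: ω = 58.3671×56/56 = 58.3671 rpm, dir flips to +; running = +58.3671
Stage 3 [90T→93T]: ω = 58.3671×90/93 = 56.4843 rpm, dir flips to −; running = −56.4843
Stage 4 [93T→20T]: ω = 56.4843×93/20 = 262.6519 rpm, dir flips to +; running = +262.6519
Stage 5 [20T→82T]: ω = 262.6519×20/82 = 64.0614 rpm, dir flips to −; running = −64.0614
Stage 6 [26T→26T]: ω = 64.0614×26/26 = 64.0614 rpm, dir flips to +; running = +64.0614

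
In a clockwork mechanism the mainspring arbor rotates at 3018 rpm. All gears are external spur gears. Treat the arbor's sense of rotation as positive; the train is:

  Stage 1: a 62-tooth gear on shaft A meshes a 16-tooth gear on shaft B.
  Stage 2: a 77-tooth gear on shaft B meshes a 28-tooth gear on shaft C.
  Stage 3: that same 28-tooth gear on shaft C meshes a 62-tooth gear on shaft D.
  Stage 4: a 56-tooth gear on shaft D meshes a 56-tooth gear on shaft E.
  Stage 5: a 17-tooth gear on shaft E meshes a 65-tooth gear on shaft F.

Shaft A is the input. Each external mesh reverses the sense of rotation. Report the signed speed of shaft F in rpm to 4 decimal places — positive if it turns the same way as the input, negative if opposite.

-3798.6173 rpm (opposite to input, |ω| = 3798.6173 rpm)

Stage 1 [62T→16T]: ω = 3018.0000×62/16 = 11694.7500 rpm, dir flips to −; running = −11694.7500
Stage 2 [77T→28T]: ω = 11694.7500×77/28 = 32160.5625 rpm, dir flips to +; running = +32160.5625
Stage 3 [28T→62T]: ω = 32160.5625×28/62 = 14524.1250 rpm, dir flips to −; running = −14524.1250
Stage 4 [56T→56T]: ω = 14524.1250×56/56 = 14524.1250 rpm, dir flips to +; running = +14524.1250
Stage 5 [17T→65T]: ω = 14524.1250×17/65 = 3798.6173 rpm, dir flips to −; running = −3798.6173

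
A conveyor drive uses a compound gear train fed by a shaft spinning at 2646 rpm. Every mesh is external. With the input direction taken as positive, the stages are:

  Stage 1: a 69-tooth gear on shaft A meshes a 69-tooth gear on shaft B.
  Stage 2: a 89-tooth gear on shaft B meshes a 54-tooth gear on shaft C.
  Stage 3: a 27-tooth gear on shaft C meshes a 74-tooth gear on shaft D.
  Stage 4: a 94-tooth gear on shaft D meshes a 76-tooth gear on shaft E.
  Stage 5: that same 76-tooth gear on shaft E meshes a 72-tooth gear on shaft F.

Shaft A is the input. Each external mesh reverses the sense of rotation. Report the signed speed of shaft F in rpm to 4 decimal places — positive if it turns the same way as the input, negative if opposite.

-2077.3682 rpm (opposite to input, |ω| = 2077.3682 rpm)

Stage 1 [69T→69T]: ω = 2646.0000×69/69 = 2646.0000 rpm, dir flips to −; running = −2646.0000
Stage 2 [89T→54T]: ω = 2646.0000×89/54 = 4361.0000 rpm, dir flips to +; running = +4361.0000
Stage 3 [27T→74T]: ω = 4361.0000×27/74 = 1591.1757 rpm, dir flips to −; running = −1591.1757
Stage 4 [94T→76T]: ω = 1591.1757×94/76 = 1968.0331 rpm, dir flips to +; running = +1968.0331
Stage 5 [76T→72T]: ω = 1968.0331×76/72 = 2077.3682 rpm, dir flips to −; running = −2077.3682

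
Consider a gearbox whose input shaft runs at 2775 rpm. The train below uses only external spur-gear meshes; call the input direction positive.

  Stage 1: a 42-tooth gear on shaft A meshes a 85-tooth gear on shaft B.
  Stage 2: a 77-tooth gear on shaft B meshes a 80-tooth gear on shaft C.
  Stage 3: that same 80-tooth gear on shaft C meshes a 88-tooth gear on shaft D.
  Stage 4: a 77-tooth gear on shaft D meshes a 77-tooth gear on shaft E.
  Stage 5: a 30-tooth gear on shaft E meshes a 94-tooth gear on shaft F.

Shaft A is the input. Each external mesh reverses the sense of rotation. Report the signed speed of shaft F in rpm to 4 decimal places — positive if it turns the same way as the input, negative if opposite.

-382.9083 rpm (opposite to input, |ω| = 382.9083 rpm)

Stage 1 [42T→85T]: ω = 2775.0000×42/85 = 1371.1765 rpm, dir flips to −; running = −1371.1765
Stage 2 [77T→80T]: ω = 1371.1765×77/80 = 1319.7574 rpm, dir flips to +; running = +1319.7574
Stage 3 [80T→88T]: ω = 1319.7574×80/88 = 1199.7794 rpm, dir flips to −; running = −1199.7794
Stage 4 [77T→77T]: ω = 1199.7794×77/77 = 1199.7794 rpm, dir flips to +; running = +1199.7794
Stage 5 [30T→94T]: ω = 1199.7794×30/94 = 382.9083 rpm, dir flips to −; running = −382.9083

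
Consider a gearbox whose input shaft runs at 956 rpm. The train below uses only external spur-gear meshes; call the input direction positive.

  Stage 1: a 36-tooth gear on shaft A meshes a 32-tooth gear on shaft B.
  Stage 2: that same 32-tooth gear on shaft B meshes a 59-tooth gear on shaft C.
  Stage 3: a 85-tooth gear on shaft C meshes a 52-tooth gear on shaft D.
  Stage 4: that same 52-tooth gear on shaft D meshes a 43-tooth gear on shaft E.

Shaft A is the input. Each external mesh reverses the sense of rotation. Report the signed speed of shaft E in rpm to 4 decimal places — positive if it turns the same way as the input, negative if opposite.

+1153.0784 rpm (same as input, |ω| = 1153.0784 rpm)

Stage 1 [36T→32T]: ω = 956.0000×36/32 = 1075.5000 rpm, dir flips to −; running = −1075.5000
Stage 2 [32T→59T]: ω = 1075.5000×32/59 = 583.3220 rpm, dir flips to +; running = +583.3220
Stage 3 [85T→52T]: ω = 583.3220×85/52 = 953.5072 rpm, dir flips to −; running = −953.5072
Stage 4 [52T→43T]: ω = 953.5072×52/43 = 1153.0784 rpm, dir flips to +; running = +1153.0784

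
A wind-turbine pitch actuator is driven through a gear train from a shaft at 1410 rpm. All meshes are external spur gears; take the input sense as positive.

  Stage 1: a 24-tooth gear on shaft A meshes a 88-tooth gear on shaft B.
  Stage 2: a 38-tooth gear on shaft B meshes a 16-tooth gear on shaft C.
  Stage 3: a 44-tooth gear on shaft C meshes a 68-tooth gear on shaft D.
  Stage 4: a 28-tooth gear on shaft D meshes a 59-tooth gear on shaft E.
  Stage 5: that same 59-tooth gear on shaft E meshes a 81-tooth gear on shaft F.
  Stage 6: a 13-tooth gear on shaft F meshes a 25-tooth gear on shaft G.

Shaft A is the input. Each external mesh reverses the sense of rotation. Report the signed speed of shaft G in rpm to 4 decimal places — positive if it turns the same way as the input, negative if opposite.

+106.2261 rpm (same as input, |ω| = 106.2261 rpm)

Stage 1 [24T→88T]: ω = 1410.0000×24/88 = 384.5455 rpm, dir flips to −; running = −384.5455
Stage 2 [38T→16T]: ω = 384.5455×38/16 = 913.2955 rpm, dir flips to +; running = +913.2955
Stage 3 [44T→68T]: ω = 913.2955×44/68 = 590.9559 rpm, dir flips to −; running = −590.9559
Stage 4 [28T→59T]: ω = 590.9559×28/59 = 280.4536 rpm, dir flips to +; running = +280.4536
Stage 5 [59T→81T]: ω = 280.4536×59/81 = 204.2810 rpm, dir flips to −; running = −204.2810
Stage 6 [13T→25T]: ω = 204.2810×13/25 = 106.2261 rpm, dir flips to +; running = +106.2261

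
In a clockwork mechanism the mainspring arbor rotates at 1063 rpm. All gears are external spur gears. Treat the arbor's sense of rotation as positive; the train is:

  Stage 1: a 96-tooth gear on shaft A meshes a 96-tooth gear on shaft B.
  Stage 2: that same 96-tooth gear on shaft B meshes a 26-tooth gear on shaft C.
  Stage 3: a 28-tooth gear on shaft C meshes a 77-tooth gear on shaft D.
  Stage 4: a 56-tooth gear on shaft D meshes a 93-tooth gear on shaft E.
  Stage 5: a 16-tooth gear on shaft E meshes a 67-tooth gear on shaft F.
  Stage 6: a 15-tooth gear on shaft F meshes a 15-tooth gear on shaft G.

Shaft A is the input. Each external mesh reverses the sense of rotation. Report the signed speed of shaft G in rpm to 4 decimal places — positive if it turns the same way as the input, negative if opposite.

+205.2337 rpm (same as input, |ω| = 205.2337 rpm)

Stage 1 [96T→96T]: ω = 1063.0000×96/96 = 1063.0000 rpm, dir flips to −; running = −1063.0000
Stage 2 [96T→26T]: ω = 1063.0000×96/26 = 3924.9231 rpm, dir flips to +; running = +3924.9231
Stage 3 [28T→77T]: ω = 3924.9231×28/77 = 1427.2448 rpm, dir flips to −; running = −1427.2448
Stage 4 [56T→93T]: ω = 1427.2448×56/93 = 859.4162 rpm, dir flips to +; running = +859.4162
Stage 5 [16T→67T]: ω = 859.4162×16/67 = 205.2337 rpm, dir flips to −; running = −205.2337
Stage 6 [15T→15T]: ω = 205.2337×15/15 = 205.2337 rpm, dir flips to +; running = +205.2337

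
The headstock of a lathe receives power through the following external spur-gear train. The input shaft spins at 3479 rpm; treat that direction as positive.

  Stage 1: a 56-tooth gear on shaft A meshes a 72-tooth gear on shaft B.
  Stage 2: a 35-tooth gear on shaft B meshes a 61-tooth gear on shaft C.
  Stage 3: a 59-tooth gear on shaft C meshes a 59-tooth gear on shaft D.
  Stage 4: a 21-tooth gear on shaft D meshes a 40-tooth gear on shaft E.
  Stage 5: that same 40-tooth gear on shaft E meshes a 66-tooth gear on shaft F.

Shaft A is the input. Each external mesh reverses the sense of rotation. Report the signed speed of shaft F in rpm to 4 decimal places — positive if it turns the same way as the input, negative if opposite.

-493.9961 rpm (opposite to input, |ω| = 493.9961 rpm)

Stage 1 [56T→72T]: ω = 3479.0000×56/72 = 2705.8889 rpm, dir flips to −; running = −2705.8889
Stage 2 [35T→61T]: ω = 2705.8889×35/61 = 1552.5592 rpm, dir flips to +; running = +1552.5592
Stage 3 [59T→59T]: ω = 1552.5592×59/59 = 1552.5592 rpm, dir flips to −; running = −1552.5592
Stage 4 [21T→40T]: ω = 1552.5592×21/40 = 815.0936 rpm, dir flips to +; running = +815.0936
Stage 5 [40T→66T]: ω = 815.0936×40/66 = 493.9961 rpm, dir flips to −; running = −493.9961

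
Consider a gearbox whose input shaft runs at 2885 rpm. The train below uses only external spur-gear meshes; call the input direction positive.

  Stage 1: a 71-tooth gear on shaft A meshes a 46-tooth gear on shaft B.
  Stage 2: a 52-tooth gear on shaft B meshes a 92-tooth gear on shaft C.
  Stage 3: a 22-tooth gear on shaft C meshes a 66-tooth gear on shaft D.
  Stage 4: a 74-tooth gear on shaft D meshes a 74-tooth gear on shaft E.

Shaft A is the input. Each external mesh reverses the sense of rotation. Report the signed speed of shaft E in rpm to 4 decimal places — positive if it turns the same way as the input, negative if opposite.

Stage 1 [71T→46T]: ω = 2885.0000×71/46 = 4452.9348 rpm, dir flips to −; running = −4452.9348
Stage 2 [52T→92T]: ω = 4452.9348×52/92 = 2516.8762 rpm, dir flips to +; running = +2516.8762
Stage 3 [22T→66T]: ω = 2516.8762×22/66 = 838.9587 rpm, dir flips to −; running = −838.9587
Stage 4 [74T→74T]: ω = 838.9587×74/74 = 838.9587 rpm, dir flips to +; running = +838.9587

+838.9587 rpm (same as input, |ω| = 838.9587 rpm)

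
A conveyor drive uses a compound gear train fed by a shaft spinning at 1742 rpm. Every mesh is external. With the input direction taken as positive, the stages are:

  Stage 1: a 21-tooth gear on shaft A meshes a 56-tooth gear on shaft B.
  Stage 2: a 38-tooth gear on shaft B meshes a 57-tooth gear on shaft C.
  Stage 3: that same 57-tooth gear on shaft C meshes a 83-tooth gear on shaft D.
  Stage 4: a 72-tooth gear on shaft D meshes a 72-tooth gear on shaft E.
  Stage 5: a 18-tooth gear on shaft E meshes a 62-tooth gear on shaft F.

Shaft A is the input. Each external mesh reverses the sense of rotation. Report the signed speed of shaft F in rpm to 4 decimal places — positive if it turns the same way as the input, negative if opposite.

Stage 1 [21T→56T]: ω = 1742.0000×21/56 = 653.2500 rpm, dir flips to −; running = −653.2500
Stage 2 [38T→57T]: ω = 653.2500×38/57 = 435.5000 rpm, dir flips to +; running = +435.5000
Stage 3 [57T→83T]: ω = 435.5000×57/83 = 299.0783 rpm, dir flips to −; running = −299.0783
Stage 4 [72T→72T]: ω = 299.0783×72/72 = 299.0783 rpm, dir flips to +; running = +299.0783
Stage 5 [18T→62T]: ω = 299.0783×18/62 = 86.8292 rpm, dir flips to −; running = −86.8292

-86.8292 rpm (opposite to input, |ω| = 86.8292 rpm)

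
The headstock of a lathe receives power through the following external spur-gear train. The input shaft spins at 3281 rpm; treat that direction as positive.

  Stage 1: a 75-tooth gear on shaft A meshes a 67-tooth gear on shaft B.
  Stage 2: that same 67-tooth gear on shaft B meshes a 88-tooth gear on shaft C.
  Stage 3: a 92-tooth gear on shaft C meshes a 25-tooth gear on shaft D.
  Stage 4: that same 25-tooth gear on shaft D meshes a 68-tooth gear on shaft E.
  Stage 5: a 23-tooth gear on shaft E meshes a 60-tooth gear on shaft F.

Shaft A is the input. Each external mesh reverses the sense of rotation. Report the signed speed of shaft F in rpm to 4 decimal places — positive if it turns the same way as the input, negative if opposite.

Stage 1 [75T→67T]: ω = 3281.0000×75/67 = 3672.7612 rpm, dir flips to −; running = −3672.7612
Stage 2 [67T→88T]: ω = 3672.7612×67/88 = 2796.3068 rpm, dir flips to +; running = +2796.3068
Stage 3 [92T→25T]: ω = 2796.3068×92/25 = 10290.4091 rpm, dir flips to −; running = −10290.4091
Stage 4 [25T→68T]: ω = 10290.4091×25/68 = 3783.2386 rpm, dir flips to +; running = +3783.2386
Stage 5 [23T→60T]: ω = 3783.2386×23/60 = 1450.2415 rpm, dir flips to −; running = −1450.2415

-1450.2415 rpm (opposite to input, |ω| = 1450.2415 rpm)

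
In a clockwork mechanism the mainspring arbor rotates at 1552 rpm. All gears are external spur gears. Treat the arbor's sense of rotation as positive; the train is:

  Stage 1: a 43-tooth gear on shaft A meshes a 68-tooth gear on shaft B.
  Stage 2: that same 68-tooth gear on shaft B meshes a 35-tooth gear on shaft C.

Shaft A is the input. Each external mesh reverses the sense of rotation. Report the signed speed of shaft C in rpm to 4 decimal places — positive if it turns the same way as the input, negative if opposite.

Stage 1 [43T→68T]: ω = 1552.0000×43/68 = 981.4118 rpm, dir flips to −; running = −981.4118
Stage 2 [68T→35T]: ω = 981.4118×68/35 = 1906.7429 rpm, dir flips to +; running = +1906.7429

+1906.7429 rpm (same as input, |ω| = 1906.7429 rpm)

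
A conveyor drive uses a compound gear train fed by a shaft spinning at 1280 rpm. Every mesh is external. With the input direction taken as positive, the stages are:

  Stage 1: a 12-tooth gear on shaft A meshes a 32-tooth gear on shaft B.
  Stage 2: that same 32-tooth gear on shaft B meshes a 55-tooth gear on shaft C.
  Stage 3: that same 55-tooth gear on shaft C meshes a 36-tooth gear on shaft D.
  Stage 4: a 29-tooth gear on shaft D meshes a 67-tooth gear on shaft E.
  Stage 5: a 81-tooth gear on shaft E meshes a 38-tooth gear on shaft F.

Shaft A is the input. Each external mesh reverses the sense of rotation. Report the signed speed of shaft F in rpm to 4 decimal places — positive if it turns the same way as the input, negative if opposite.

-393.6528 rpm (opposite to input, |ω| = 393.6528 rpm)

Stage 1 [12T→32T]: ω = 1280.0000×12/32 = 480.0000 rpm, dir flips to −; running = −480.0000
Stage 2 [32T→55T]: ω = 480.0000×32/55 = 279.2727 rpm, dir flips to +; running = +279.2727
Stage 3 [55T→36T]: ω = 279.2727×55/36 = 426.6667 rpm, dir flips to −; running = −426.6667
Stage 4 [29T→67T]: ω = 426.6667×29/67 = 184.6766 rpm, dir flips to +; running = +184.6766
Stage 5 [81T→38T]: ω = 184.6766×81/38 = 393.6528 rpm, dir flips to −; running = −393.6528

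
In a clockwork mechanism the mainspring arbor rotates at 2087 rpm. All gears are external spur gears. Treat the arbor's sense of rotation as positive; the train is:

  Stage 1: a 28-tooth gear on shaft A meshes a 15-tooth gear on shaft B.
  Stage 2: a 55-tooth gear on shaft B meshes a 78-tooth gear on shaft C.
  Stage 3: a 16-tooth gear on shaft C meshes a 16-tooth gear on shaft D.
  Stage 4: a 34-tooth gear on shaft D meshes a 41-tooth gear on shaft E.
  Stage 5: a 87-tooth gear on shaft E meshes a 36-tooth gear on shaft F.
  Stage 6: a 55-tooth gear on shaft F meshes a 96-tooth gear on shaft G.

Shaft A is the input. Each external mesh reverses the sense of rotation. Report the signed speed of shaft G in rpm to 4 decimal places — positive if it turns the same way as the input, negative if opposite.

Stage 1 [28T→15T]: ω = 2087.0000×28/15 = 3895.7333 rpm, dir flips to −; running = −3895.7333
Stage 2 [55T→78T]: ω = 3895.7333×55/78 = 2746.9915 rpm, dir flips to +; running = +2746.9915
Stage 3 [16T→16T]: ω = 2746.9915×16/16 = 2746.9915 rpm, dir flips to −; running = −2746.9915
Stage 4 [34T→41T]: ω = 2746.9915×34/41 = 2277.9929 rpm, dir flips to +; running = +2277.9929
Stage 5 [87T→36T]: ω = 2277.9929×87/36 = 5505.1495 rpm, dir flips to −; running = −5505.1495
Stage 6 [55T→96T]: ω = 5505.1495×55/96 = 3153.9919 rpm, dir flips to +; running = +3153.9919

+3153.9919 rpm (same as input, |ω| = 3153.9919 rpm)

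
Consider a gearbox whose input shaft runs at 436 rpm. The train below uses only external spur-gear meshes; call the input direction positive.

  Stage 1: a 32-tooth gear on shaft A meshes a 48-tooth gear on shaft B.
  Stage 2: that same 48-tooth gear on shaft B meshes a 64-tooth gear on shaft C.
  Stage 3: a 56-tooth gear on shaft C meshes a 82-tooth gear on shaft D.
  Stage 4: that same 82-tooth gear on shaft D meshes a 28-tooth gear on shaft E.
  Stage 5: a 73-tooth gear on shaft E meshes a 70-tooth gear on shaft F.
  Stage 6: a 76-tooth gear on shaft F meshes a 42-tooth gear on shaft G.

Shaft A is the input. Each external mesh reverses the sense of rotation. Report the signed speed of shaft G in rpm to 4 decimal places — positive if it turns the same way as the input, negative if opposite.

Stage 1 [32T→48T]: ω = 436.0000×32/48 = 290.6667 rpm, dir flips to −; running = −290.6667
Stage 2 [48T→64T]: ω = 290.6667×48/64 = 218.0000 rpm, dir flips to +; running = +218.0000
Stage 3 [56T→82T]: ω = 218.0000×56/82 = 148.8780 rpm, dir flips to −; running = −148.8780
Stage 4 [82T→28T]: ω = 148.8780×82/28 = 436.0000 rpm, dir flips to +; running = +436.0000
Stage 5 [73T→70T]: ω = 436.0000×73/70 = 454.6857 rpm, dir flips to −; running = −454.6857
Stage 6 [76T→42T]: ω = 454.6857×76/42 = 822.7646 rpm, dir flips to +; running = +822.7646

+822.7646 rpm (same as input, |ω| = 822.7646 rpm)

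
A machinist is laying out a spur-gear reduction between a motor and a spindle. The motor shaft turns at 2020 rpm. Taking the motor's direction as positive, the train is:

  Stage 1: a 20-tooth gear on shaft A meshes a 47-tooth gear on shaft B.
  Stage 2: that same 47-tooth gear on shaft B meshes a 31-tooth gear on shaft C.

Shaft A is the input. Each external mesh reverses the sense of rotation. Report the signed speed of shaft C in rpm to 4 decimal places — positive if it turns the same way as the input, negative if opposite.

Stage 1 [20T→47T]: ω = 2020.0000×20/47 = 859.5745 rpm, dir flips to −; running = −859.5745
Stage 2 [47T→31T]: ω = 859.5745×47/31 = 1303.2258 rpm, dir flips to +; running = +1303.2258

+1303.2258 rpm (same as input, |ω| = 1303.2258 rpm)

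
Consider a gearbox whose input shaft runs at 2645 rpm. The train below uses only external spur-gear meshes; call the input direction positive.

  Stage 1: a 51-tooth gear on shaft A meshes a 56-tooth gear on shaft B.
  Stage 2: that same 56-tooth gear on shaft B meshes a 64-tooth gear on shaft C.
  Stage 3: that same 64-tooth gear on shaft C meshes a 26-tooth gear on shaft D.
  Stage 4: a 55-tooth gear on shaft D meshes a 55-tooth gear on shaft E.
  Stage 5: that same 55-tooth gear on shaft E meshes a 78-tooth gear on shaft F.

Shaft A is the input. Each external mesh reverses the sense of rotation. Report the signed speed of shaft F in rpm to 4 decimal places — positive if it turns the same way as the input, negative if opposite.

Stage 1 [51T→56T]: ω = 2645.0000×51/56 = 2408.8393 rpm, dir flips to −; running = −2408.8393
Stage 2 [56T→64T]: ω = 2408.8393×56/64 = 2107.7344 rpm, dir flips to +; running = +2107.7344
Stage 3 [64T→26T]: ω = 2107.7344×64/26 = 5188.2692 rpm, dir flips to −; running = −5188.2692
Stage 4 [55T→55T]: ω = 5188.2692×55/55 = 5188.2692 rpm, dir flips to +; running = +5188.2692
Stage 5 [55T→78T]: ω = 5188.2692×55/78 = 3658.3950 rpm, dir flips to −; running = −3658.3950

-3658.3950 rpm (opposite to input, |ω| = 3658.3950 rpm)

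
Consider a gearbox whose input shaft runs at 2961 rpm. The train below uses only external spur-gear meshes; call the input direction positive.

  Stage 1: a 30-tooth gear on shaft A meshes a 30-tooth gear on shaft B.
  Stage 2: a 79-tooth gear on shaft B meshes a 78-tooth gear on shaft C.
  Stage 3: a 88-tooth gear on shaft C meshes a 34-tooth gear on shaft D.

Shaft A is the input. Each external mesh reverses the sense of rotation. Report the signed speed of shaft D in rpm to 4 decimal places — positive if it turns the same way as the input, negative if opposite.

-7762.0181 rpm (opposite to input, |ω| = 7762.0181 rpm)

Stage 1 [30T→30T]: ω = 2961.0000×30/30 = 2961.0000 rpm, dir flips to −; running = −2961.0000
Stage 2 [79T→78T]: ω = 2961.0000×79/78 = 2998.9615 rpm, dir flips to +; running = +2998.9615
Stage 3 [88T→34T]: ω = 2998.9615×88/34 = 7762.0181 rpm, dir flips to −; running = −7762.0181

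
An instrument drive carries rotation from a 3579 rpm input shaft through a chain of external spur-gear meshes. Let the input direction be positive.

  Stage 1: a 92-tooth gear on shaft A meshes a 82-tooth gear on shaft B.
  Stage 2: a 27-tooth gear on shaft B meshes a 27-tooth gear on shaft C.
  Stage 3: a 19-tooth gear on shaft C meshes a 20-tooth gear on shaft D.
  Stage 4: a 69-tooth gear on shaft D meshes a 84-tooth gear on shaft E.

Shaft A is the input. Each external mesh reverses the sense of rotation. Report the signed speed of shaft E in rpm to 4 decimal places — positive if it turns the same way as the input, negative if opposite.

+3133.4956 rpm (same as input, |ω| = 3133.4956 rpm)

Stage 1 [92T→82T]: ω = 3579.0000×92/82 = 4015.4634 rpm, dir flips to −; running = −4015.4634
Stage 2 [27T→27T]: ω = 4015.4634×27/27 = 4015.4634 rpm, dir flips to +; running = +4015.4634
Stage 3 [19T→20T]: ω = 4015.4634×19/20 = 3814.6902 rpm, dir flips to −; running = −3814.6902
Stage 4 [69T→84T]: ω = 3814.6902×69/84 = 3133.4956 rpm, dir flips to +; running = +3133.4956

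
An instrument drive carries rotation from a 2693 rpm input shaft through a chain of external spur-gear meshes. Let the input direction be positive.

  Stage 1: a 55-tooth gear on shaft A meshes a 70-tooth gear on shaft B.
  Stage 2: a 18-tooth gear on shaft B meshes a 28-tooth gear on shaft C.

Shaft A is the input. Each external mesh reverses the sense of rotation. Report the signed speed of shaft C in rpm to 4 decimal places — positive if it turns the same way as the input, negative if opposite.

Stage 1 [55T→70T]: ω = 2693.0000×55/70 = 2115.9286 rpm, dir flips to −; running = −2115.9286
Stage 2 [18T→28T]: ω = 2115.9286×18/28 = 1360.2398 rpm, dir flips to +; running = +1360.2398

+1360.2398 rpm (same as input, |ω| = 1360.2398 rpm)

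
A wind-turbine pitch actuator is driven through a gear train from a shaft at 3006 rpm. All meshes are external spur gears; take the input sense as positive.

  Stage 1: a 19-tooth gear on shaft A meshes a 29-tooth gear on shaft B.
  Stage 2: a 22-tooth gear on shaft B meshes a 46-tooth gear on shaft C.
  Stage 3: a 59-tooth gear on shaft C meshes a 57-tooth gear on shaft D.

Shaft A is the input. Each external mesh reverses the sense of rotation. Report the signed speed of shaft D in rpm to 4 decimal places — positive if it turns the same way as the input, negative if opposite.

Stage 1 [19T→29T]: ω = 3006.0000×19/29 = 1969.4483 rpm, dir flips to −; running = −1969.4483
Stage 2 [22T→46T]: ω = 1969.4483×22/46 = 941.9100 rpm, dir flips to +; running = +941.9100
Stage 3 [59T→57T]: ω = 941.9100×59/57 = 974.9595 rpm, dir flips to −; running = −974.9595

-974.9595 rpm (opposite to input, |ω| = 974.9595 rpm)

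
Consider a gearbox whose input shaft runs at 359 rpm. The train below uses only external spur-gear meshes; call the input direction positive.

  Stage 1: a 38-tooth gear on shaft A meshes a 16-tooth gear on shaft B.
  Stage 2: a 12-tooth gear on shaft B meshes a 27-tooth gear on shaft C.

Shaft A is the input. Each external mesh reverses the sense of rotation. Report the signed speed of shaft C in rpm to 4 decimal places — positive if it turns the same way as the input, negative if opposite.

Stage 1 [38T→16T]: ω = 359.0000×38/16 = 852.6250 rpm, dir flips to −; running = −852.6250
Stage 2 [12T→27T]: ω = 852.6250×12/27 = 378.9444 rpm, dir flips to +; running = +378.9444

+378.9444 rpm (same as input, |ω| = 378.9444 rpm)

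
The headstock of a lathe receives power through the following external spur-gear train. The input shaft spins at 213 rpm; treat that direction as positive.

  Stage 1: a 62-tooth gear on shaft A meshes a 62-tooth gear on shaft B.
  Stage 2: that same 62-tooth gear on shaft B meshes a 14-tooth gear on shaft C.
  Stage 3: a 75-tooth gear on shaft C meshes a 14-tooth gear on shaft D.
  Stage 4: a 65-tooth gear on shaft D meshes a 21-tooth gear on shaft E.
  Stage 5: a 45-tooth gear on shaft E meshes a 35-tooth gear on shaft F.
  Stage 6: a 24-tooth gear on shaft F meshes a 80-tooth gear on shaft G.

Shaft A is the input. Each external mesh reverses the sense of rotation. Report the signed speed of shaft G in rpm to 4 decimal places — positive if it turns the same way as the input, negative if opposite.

Stage 1 [62T→62T]: ω = 213.0000×62/62 = 213.0000 rpm, dir flips to −; running = −213.0000
Stage 2 [62T→14T]: ω = 213.0000×62/14 = 943.2857 rpm, dir flips to +; running = +943.2857
Stage 3 [75T→14T]: ω = 943.2857×75/14 = 5053.3163 rpm, dir flips to −; running = −5053.3163
Stage 4 [65T→21T]: ω = 5053.3163×65/21 = 15641.2172 rpm, dir flips to +; running = +15641.2172
Stage 5 [45T→35T]: ω = 15641.2172×45/35 = 20110.1364 rpm, dir flips to −; running = −20110.1364
Stage 6 [24T→80T]: ω = 20110.1364×24/80 = 6033.0409 rpm, dir flips to +; running = +6033.0409

+6033.0409 rpm (same as input, |ω| = 6033.0409 rpm)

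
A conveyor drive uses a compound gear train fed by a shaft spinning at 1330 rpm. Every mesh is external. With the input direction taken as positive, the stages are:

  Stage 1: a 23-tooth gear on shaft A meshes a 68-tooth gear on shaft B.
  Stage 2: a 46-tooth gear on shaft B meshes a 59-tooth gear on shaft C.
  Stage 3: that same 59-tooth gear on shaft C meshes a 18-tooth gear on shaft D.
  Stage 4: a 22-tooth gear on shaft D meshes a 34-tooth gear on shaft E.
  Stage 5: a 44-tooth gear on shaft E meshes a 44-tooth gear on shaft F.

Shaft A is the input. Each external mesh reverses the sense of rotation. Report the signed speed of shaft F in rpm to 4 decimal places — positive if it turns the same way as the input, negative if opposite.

-743.8745 rpm (opposite to input, |ω| = 743.8745 rpm)

Stage 1 [23T→68T]: ω = 1330.0000×23/68 = 449.8529 rpm, dir flips to −; running = −449.8529
Stage 2 [46T→59T]: ω = 449.8529×46/59 = 350.7328 rpm, dir flips to +; running = +350.7328
Stage 3 [59T→18T]: ω = 350.7328×59/18 = 1149.6242 rpm, dir flips to −; running = −1149.6242
Stage 4 [22T→34T]: ω = 1149.6242×22/34 = 743.8745 rpm, dir flips to +; running = +743.8745
Stage 5 [44T→44T]: ω = 743.8745×44/44 = 743.8745 rpm, dir flips to −; running = −743.8745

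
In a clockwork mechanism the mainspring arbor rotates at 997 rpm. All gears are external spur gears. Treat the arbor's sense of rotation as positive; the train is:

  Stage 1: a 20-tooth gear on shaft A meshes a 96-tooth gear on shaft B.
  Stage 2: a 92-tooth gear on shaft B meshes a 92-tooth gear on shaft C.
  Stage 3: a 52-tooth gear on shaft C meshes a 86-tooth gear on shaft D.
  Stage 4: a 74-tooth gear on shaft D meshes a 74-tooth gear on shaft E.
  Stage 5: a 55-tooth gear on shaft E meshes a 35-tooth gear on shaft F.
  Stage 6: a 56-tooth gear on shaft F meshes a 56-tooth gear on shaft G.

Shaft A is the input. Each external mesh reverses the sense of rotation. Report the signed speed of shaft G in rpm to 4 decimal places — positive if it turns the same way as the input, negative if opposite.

+197.3574 rpm (same as input, |ω| = 197.3574 rpm)

Stage 1 [20T→96T]: ω = 997.0000×20/96 = 207.7083 rpm, dir flips to −; running = −207.7083
Stage 2 [92T→92T]: ω = 207.7083×92/92 = 207.7083 rpm, dir flips to +; running = +207.7083
Stage 3 [52T→86T]: ω = 207.7083×52/86 = 125.5911 rpm, dir flips to −; running = −125.5911
Stage 4 [74T→74T]: ω = 125.5911×74/74 = 125.5911 rpm, dir flips to +; running = +125.5911
Stage 5 [55T→35T]: ω = 125.5911×55/35 = 197.3574 rpm, dir flips to −; running = −197.3574
Stage 6 [56T→56T]: ω = 197.3574×56/56 = 197.3574 rpm, dir flips to +; running = +197.3574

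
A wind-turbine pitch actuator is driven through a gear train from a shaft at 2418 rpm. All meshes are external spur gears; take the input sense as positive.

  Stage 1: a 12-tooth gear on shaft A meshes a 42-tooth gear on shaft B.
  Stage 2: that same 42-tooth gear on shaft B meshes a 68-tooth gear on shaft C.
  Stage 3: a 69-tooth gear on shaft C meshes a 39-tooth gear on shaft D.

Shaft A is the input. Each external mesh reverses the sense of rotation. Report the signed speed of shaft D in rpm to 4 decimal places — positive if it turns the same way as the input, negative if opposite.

Stage 1 [12T→42T]: ω = 2418.0000×12/42 = 690.8571 rpm, dir flips to −; running = −690.8571
Stage 2 [42T→68T]: ω = 690.8571×42/68 = 426.7059 rpm, dir flips to +; running = +426.7059
Stage 3 [69T→39T]: ω = 426.7059×69/39 = 754.9412 rpm, dir flips to −; running = −754.9412

-754.9412 rpm (opposite to input, |ω| = 754.9412 rpm)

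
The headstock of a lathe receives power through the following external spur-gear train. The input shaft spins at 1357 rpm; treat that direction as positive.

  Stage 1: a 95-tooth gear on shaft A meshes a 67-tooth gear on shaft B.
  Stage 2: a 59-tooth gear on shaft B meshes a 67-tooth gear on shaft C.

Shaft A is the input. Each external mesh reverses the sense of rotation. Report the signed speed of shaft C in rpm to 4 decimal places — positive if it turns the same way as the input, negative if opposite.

Stage 1 [95T→67T]: ω = 1357.0000×95/67 = 1924.1045 rpm, dir flips to −; running = −1924.1045
Stage 2 [59T→67T]: ω = 1924.1045×59/67 = 1694.3607 rpm, dir flips to +; running = +1694.3607

+1694.3607 rpm (same as input, |ω| = 1694.3607 rpm)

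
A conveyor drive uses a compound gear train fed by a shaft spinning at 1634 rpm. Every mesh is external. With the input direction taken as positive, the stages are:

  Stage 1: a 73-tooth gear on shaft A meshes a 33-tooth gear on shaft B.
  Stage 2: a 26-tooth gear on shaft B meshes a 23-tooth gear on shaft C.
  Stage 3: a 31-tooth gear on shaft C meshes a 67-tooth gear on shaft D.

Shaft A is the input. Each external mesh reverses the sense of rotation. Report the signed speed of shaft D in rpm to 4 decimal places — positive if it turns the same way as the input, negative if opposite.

-1890.5727 rpm (opposite to input, |ω| = 1890.5727 rpm)

Stage 1 [73T→33T]: ω = 1634.0000×73/33 = 3614.6061 rpm, dir flips to −; running = −3614.6061
Stage 2 [26T→23T]: ω = 3614.6061×26/23 = 4086.0764 rpm, dir flips to +; running = +4086.0764
Stage 3 [31T→67T]: ω = 4086.0764×31/67 = 1890.5727 rpm, dir flips to −; running = −1890.5727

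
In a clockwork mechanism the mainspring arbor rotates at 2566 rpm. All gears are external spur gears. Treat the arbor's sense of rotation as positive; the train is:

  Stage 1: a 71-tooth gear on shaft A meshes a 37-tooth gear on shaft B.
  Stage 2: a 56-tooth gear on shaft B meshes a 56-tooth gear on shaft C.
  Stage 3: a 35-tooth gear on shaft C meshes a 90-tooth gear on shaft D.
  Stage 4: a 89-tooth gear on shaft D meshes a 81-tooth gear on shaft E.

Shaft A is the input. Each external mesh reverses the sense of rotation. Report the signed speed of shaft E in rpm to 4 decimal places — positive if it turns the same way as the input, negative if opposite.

Stage 1 [71T→37T]: ω = 2566.0000×71/37 = 4923.9459 rpm, dir flips to −; running = −4923.9459
Stage 2 [56T→56T]: ω = 4923.9459×56/56 = 4923.9459 rpm, dir flips to +; running = +4923.9459
Stage 3 [35T→90T]: ω = 4923.9459×35/90 = 1914.8679 rpm, dir flips to −; running = −1914.8679
Stage 4 [89T→81T]: ω = 1914.8679×89/81 = 2103.9906 rpm, dir flips to +; running = +2103.9906

+2103.9906 rpm (same as input, |ω| = 2103.9906 rpm)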